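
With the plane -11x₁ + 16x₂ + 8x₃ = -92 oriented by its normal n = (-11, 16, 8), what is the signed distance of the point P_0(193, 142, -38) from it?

n·P_0 − (-92) = -63.
|n| = 21, so the signed distance is -63/21 = -3.

-3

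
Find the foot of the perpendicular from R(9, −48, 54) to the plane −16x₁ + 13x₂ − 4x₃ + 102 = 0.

(-23, -22, 46)

n = (−16, 13, −4), |n|² = 441, and n·R − (-102) = -882.
t = -882/441 = -2, so the foot is R − t·n = (9, −48, 54) − (-2)·(−16, 13, −4) = (−23, −22, 46).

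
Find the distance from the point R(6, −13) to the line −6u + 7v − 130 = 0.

257/√85

The normal to the line is n = (−6, 7) with |n| = √85.
|n·R − 130| = |-127 − 130| = 257, so the distance is 257/√85.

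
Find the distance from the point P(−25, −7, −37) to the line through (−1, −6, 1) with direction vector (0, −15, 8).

2√433

Direction vector d = (0, −15, 8).
AP = (−24, −1, −38); AP·d = -289, |AP|² = 2021, |d|² = 289.
distance² = |AP|² − (AP·d)²/|d|² = 2021 − 83521/289 = 1732, so the distance is 2√433.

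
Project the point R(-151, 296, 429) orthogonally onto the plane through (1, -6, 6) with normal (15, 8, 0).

(-2687/17, 4968/17, 429)

The perpendicular from R has direction n = (15, 8, 0): r = (-151, 296, 429) + μ(15, 8, 0).
Substitute into the plane: n·(R + μn) = -33 gives 103 + 289μ = -33, so μ = -8/17.
Foot = (-151, 296, 429) + (-8/17)·(15, 8, 0) = (-2687/17, 4968/17, 429).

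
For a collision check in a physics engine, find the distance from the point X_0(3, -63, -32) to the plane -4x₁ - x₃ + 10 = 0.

d = |(-4)·3 + (-1)·(-32) − (-10)| / √(16 + 0 + 1) = |30| / √17 = 30√17/17.

30/√17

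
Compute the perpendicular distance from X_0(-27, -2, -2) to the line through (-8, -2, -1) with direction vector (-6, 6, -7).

√241

Direction vector d = (-6, 6, -7).
AP = (-19, 0, -1), and AP × d = (6, -127, -114).
|AP × d|² = 29161 and |d|² = 121, so the distance is √(29161/121) = √241.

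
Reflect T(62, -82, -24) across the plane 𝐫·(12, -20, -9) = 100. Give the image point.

n = (12, -20, -9), |n|² = 625, n·T − 100 = 2500, so t = 2500/625 = 4.
Foot F = T − 4·n = (14, -2, 12); the reflection is 2F − T = (-34, 78, 48).

(-34, 78, 48)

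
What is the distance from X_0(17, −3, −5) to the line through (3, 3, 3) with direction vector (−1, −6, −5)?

3√26

Direction vector d = (−1, −6, −5).
AP = (14, −6, −8), and AP × d = (−18, 78, −90).
|AP × d|² = 14508 and |d|² = 62, so the distance is √(14508/62) = √234 = 3√26.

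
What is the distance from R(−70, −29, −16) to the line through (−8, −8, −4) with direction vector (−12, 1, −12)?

2√457

Direction vector d = (−12, 1, −12).
AP = (−62, −21, −12); AP·d = 867, |AP|² = 4429, |d|² = 289.
distance² = |AP|² − (AP·d)²/|d|² = 4429 − 751689/289 = 1828, so the distance is 2√457.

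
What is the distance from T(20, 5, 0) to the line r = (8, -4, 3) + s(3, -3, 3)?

Direction vector d = (3, -3, 3).
AP = (12, 9, -3); AP·d = 0, |AP|² = 234, |d|² = 27.
distance² = |AP|² − (AP·d)²/|d|² = 234 − 0/27 = 234, so the distance is 3√26.

3√26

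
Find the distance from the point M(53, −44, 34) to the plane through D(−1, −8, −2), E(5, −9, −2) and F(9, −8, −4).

DE = (6, −1, 0) and DF = (10, 0, −2), so a normal is n = DE × DF = (2, 12, 10).
d = |2·53 + 12·(-44) + 10·34 − (-118)| / √(4 + 144 + 100) = |36| / (2√62) = 18/√62.

18/√62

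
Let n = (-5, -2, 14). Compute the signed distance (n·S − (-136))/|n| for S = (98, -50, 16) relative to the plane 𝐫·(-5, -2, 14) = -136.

n·S − (-136) = -30.
|n| = 15, so the signed distance is -30/15 = -2.

-2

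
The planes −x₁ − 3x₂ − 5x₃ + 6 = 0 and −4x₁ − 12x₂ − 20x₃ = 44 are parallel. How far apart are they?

Divide the second equation by 4 to match normals: −x₁ − 3x₂ − 5x₃ = 11.
Both planes have normal n = (−1, −3, −5), |n| = √35. Any point on the first plane is at distance |11 − (-6)|/|n| = 17/√35 = 17√35/35 from the second.

17√35/35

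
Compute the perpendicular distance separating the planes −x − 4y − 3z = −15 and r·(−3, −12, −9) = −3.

Divide the second equation by 3 to match normals: −x − 4y − 3z = -1.
Both planes have normal n = (−1, −4, −3), |n| = √26. Any point on the first plane is at distance |(-1) − (-15)|/|n| = 14/√26 = 7√26/13 from the second.

14/√26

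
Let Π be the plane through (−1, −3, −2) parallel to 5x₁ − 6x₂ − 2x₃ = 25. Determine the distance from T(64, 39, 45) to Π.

Parallel planes share the normal n = (5, −6, −2); since (−1, −3, −2) lies on the plane, its equation is 5x₁ − 6x₂ − 2x₃ = 17.
n = (5, −6, −2); n·P − 17 = -21; |n| = √65; distance = 21/√65.

21√65/65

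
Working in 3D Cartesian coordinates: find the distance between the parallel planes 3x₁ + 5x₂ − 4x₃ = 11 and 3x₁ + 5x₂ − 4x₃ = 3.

Both planes have normal n = (3, 5, −4), |n| = 5√2. Any point on the first plane is at distance |3 − 11|/|n| = 8/(5√2) = 4√2/5 from the second.

4√2/5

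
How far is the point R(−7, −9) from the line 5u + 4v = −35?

36√41/41

d = |5·(-7) + 4·(-9) − (-35)| / √(25 + 16) = |-36|/√41 = 36√41/41.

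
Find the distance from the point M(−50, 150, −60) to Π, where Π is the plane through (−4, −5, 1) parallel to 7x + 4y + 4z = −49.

6

Parallel planes share the normal n = (7, 4, 4); since (−4, −5, 1) lies on the plane, its equation is 7x + 4y + 4z = -44.
n = (7, 4, 4); n·P − (-44) = 54; |n| = 9; distance = 54/9 = 6.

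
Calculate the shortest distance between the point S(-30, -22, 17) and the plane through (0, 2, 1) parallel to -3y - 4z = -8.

Parallel planes share the normal n = (0, -3, -4); since (0, 2, 1) lies on the plane, its equation is -3y - 4z = -10.
n = (0, -3, -4); n·P − (-10) = 8; |n| = 5; distance = 8/5.

8/5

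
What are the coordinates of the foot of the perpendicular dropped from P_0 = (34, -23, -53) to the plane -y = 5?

n = (0, -1, 0), |n|² = 1, and n·P_0 − 5 = 18.
t = 18/1 = 18, so the foot is P_0 − t·n = (34, -23, -53) − 18·(0, -1, 0) = (34, -5, -53).

(34, -5, -53)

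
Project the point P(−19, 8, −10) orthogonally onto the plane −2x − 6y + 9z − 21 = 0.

(-21, 2, -1)

n = (−2, −6, 9), |n|² = 121, and n·P − 21 = -121.
t = -121/121 = -1, so the foot is P − t·n = (−19, 8, −10) − (-1)·(−2, −6, 9) = (−21, 2, −1).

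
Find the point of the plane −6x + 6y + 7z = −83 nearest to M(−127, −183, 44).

The perpendicular from M has direction n = (−6, 6, 7): r = (−127, −183, 44) + t(−6, 6, 7).
Substitute into the plane: n·(M + tn) = -83 gives -28 + 121t = -83, so t = -5/11.
Foot = (−127, −183, 44) + (-5/11)·(−6, 6, 7) = (−1367/11, −2043/11, 449/11).

(-1367/11, -2043/11, 449/11)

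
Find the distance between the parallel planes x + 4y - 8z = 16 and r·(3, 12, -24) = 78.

Divide the second equation by 3 to match normals: x + 4y - 8z = 26.
Both planes have normal n = (1, 4, -8), |n| = 9. Any point on the first plane is at distance |26 − 16|/|n| = 10/9 from the second.

10/9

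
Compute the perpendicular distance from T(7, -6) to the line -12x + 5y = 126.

The normal to the line is n = (-12, 5) with |n| = 13.
|n·T − 126| = |-114 − 126| = 240, so the distance is 240/13.

240/13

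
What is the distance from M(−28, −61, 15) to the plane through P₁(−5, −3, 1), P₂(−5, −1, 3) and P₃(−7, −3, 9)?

P₁P₂ = (0, 2, 2) and P₁P₃ = (−2, 0, 8), so a normal is n = P₁P₂ × P₁P₃ = (16, −4, 4).
Then n·(−28, −61, 15) − (−64) = −80.
|n| = √(256 + 16 + 16) = 12√2, so the distance is |-80|/(12√2) = 10√2/3.

10√2/3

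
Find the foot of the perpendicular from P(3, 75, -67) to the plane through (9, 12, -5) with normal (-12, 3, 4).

(51/13, 972/13, -875/13)

n = (-12, 3, 4), |n|² = 169, and n·P − (-92) = 13.
t = 13/169 = 1/13, so the foot is P − t·n = (3, 75, -67) − (1/13)·(-12, 3, 4) = (51/13, 972/13, -875/13).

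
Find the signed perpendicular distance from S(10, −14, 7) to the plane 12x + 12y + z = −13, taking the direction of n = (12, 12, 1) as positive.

-28/17

n·S − (-13) = -28.
|n| = 17, so the signed distance is -28/17.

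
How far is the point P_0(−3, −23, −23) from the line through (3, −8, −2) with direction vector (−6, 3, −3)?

18√2

Direction vector d = (−6, 3, −3).
AP = (−6, −15, −21); AP·d = 54, |AP|² = 702, |d|² = 54.
distance² = |AP|² − (AP·d)²/|d|² = 702 − 2916/54 = 648, so the distance is 18√2.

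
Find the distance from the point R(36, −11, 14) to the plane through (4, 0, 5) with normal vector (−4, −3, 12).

1

The plane has equation n·(r − (4, 0, 5)) = 0, i.e. n·r = 44.
n = (−4, −3, 12); n·P − 44 = 13; |n| = 13; distance = 13/13 = 1.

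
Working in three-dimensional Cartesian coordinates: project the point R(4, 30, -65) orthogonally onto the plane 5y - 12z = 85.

(4, 5, -5)

n = (0, 5, -12), |n|² = 169, and n·R − 85 = 845.
t = 845/169 = 5, so the foot is R − t·n = (4, 30, -65) − 5·(0, 5, -12) = (4, 5, -5).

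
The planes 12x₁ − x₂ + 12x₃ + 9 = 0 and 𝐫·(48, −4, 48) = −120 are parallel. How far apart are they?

Divide the second equation by 4 to match normals: 12x₁ − x₂ + 12x₃ = -30.
With common normal n = (12, −1, 12) (|n| = 17), the distance is |(-9) − (-30)|/|n| = 21/17.

21/17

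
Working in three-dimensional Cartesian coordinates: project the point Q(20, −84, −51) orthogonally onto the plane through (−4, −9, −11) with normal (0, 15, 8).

(20, -9, -11)

n = (0, 15, 8), |n|² = 289, and n·Q − (-223) = -1445.
t = -1445/289 = -5, so the foot is Q − t·n = (20, −84, −51) − (-5)·(0, 15, 8) = (20, −9, −11).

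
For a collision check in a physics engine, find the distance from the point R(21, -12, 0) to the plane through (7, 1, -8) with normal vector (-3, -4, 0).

2

The plane has equation n·(r − (7, 1, -8)) = 0, i.e. n·r = -25.
n = (-3, -4, 0); n·P − (-25) = 10; |n| = 5; distance = 10/5 = 2.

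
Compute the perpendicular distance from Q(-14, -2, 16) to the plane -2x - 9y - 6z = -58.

8/11

Normal vector n = (-2, -9, -6), and n·(-14, -2, 16) - (-58) = 8.
|n| = √(4 + 81 + 36) = 11, so the distance is |8|/11 = 8/11.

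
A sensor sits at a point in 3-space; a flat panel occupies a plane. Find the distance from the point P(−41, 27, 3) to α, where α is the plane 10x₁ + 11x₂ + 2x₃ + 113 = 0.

Normal vector n = (10, 11, 2), and n·(−41, 27, 3) − (−113) = 6.
|n| = √(100 + 121 + 4) = 15, so the distance is |6|/15 = 2/5.

2/5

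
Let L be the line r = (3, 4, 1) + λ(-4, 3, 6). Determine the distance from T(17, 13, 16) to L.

21

Direction vector d = (-4, 3, 6).
AP = (14, 9, 15), and AP × d = (9, -144, 78).
|AP × d|² = 26901 and |d|² = 61, so the distance is √(26901/61) = √441 = 21.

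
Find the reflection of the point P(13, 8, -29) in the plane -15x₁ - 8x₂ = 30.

n = (-15, -8, 0), |n|² = 289, n·P − 30 = -289, so t = -289/289 = -1.
Foot F = P − (-1)·n = (-2, 0, -29); the reflection is 2F − P = (-17, -8, -29).

(-17, -8, -29)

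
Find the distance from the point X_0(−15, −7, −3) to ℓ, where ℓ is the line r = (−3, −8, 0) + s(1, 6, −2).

√154

Direction vector d = (1, 6, −2).
AP = (−12, 1, −3); AP·d = 0, |AP|² = 154, |d|² = 41.
distance² = |AP|² − (AP·d)²/|d|² = 154 − 0/41 = 154, so the distance is √154.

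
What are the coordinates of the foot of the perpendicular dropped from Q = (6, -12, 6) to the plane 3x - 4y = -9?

(-3, 0, 6)

n = (3, -4, 0), |n|² = 25, and n·Q − (-9) = 75.
t = 75/25 = 3, so the foot is Q − t·n = (6, -12, 6) − 3·(3, -4, 0) = (-3, 0, 6).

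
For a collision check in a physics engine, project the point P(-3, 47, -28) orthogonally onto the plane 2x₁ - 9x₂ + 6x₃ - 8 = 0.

The perpendicular from P has direction n = (2, -9, 6): r = (-3, 47, -28) + λ(2, -9, 6).
Substitute into the plane: n·(P + λn) = 8 gives -597 + 121λ = 8, so λ = 5.
Foot = (-3, 47, -28) + 5·(2, -9, 6) = (7, 2, 2).

(7, 2, 2)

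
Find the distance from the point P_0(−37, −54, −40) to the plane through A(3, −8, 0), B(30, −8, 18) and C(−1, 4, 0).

AB = (27, 0, 18) and AC = (−4, 12, 0), so a normal is n = AB × AC = (−216, −72, 324).
Then n·(−37, −54, −40) − (−72) = −1008.
|n| = √(46656 + 5184 + 104976) = 396, so the distance is |-1008|/396 = 28/11.

28/11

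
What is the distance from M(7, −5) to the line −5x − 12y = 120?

d = |(-5)·7 + (-12)·(-5) − 120| / √(25 + 144) = |-95|/13 = 95/13.

95/13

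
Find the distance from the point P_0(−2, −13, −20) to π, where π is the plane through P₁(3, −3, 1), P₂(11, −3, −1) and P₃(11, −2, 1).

P₁P₂ = (8, 0, −2) and P₁P₃ = (8, 1, 0), so a normal is n = P₁P₂ × P₁P₃ = (2, −16, 8).
n = (2, −16, 8); n·P − 62 = -18; |n| = 18; distance = 18/18 = 1.

1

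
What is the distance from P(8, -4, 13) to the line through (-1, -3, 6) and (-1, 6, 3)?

A direction vector is d = (0, 9, -3).
AP = (9, -1, 7); AP·d = -30, |AP|² = 131, |d|² = 90.
distance² = |AP|² − (AP·d)²/|d|² = 131 − 900/90 = 121, so the distance is 11.

11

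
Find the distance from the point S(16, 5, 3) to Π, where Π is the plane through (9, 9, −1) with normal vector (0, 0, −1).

4

The plane has equation n·(r − (9, 9, −1)) = 0, i.e. n·r = 1.
n = (0, 0, −1); n·P − 1 = -4; |n| = 1; distance = 4/1 = 4.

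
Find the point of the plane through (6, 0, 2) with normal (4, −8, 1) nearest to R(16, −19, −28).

(8, -3, -30)

The perpendicular from R has direction n = (4, −8, 1): r = (16, −19, −28) + t(4, −8, 1).
Substitute into the plane: n·(R + tn) = 26 gives 188 + 81t = 26, so t = -2.
Foot = (16, −19, −28) + (-2)·(4, −8, 1) = (8, −3, −30).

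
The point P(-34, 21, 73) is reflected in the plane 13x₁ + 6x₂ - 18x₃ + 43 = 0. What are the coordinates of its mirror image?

(44, 57, -35)

n = (13, 6, -18), |n|² = 529, n·P − (-43) = -1587, so t = -1587/529 = -3.
Foot F = P − (-3)·n = (5, 39, 19); the reflection is 2F − P = (44, 57, -35).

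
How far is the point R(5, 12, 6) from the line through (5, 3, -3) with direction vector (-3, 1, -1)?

Direction vector d = (-3, 1, -1).
AP = (0, 9, 9); AP·d = 0, |AP|² = 162, |d|² = 11.
distance² = |AP|² − (AP·d)²/|d|² = 162 − 0/11 = 162, so the distance is 9√2.

9√2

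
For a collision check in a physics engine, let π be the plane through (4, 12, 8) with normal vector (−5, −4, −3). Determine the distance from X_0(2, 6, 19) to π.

The plane has equation n·(r − (4, 12, 8)) = 0, i.e. n·r = -92.
n = (−5, −4, −3); n·P − (-92) = 1; |n| = 5√2; distance = 1/(5√2).

√2/10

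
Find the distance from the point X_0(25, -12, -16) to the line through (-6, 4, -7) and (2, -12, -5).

A direction vector is d = (8, -16, 2).
AP = (31, -16, -9); AP·d = 486, |AP|² = 1298, |d|² = 324.
distance² = |AP|² − (AP·d)²/|d|² = 1298 − 236196/324 = 569, so the distance is √569.

√569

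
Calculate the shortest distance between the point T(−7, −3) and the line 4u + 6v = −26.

10/√13

The normal to the line is n = (4, 6) with |n| = 2√13.
|n·T − (-26)| = |-46 − (-26)| = 20, so the distance is 20/(2√13) = 10/√13.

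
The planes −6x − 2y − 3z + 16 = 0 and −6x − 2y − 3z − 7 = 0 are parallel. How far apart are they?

23/7

With common normal n = (−6, −2, −3) (|n| = 7), the distance is |(-16) − 7|/|n| = 23/7.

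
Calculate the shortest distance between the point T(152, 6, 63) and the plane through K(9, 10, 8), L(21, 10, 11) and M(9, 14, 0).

KL = (12, 0, 3) and KM = (0, 4, −8), so a normal is n = KL × KM = (−12, 96, 48).
n = (−12, 96, 48); n·P − 1236 = 540; |n| = 108; distance = 540/108 = 5.

5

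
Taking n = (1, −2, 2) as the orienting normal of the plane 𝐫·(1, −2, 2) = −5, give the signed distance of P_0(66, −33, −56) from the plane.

25/3

n·P_0 − (-5) = 25.
|n| = 3, so the signed distance is 25/3.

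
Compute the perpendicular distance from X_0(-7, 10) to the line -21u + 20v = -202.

549/29

d = |(-21)·(-7) + 20·10 − (-202)| / √(441 + 400) = |549|/29 = 549/29.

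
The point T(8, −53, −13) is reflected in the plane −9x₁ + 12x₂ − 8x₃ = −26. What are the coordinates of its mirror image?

(-28, -5, -45)

With n = (−9, 12, −8), the signed offset is (n·T − (-26))/|n|² = -578/289 = -2.
T' = T − 2t·n = (8, −53, −13) − (-4)·(−9, 12, −8) = (−28, −5, −45).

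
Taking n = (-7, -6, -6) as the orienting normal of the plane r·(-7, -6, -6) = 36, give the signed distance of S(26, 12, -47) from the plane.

-8/11

n·S − 36 = -8.
|n| = 11, so the signed distance is -8/11.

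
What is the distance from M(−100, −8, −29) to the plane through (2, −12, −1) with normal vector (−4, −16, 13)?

The plane has equation n·(r − (2, −12, −1)) = 0, i.e. n·r = 171.
Then n·(−100, −8, −29) − 171 = −20.
|n| = √(16 + 256 + 169) = 21, so the distance is |-20|/21 = 20/21.

20/21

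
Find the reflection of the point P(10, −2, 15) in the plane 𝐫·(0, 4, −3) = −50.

n = (0, 4, −3), |n|² = 25, n·P − (-50) = -3, so t = -3/25.
Foot F = P − (-3/25)·n = (10, −38/25, 366/25); the reflection is 2F − P = (10, −26/25, 357/25).

(10, -26/25, 357/25)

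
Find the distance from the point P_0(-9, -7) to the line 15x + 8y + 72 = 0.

7

d = |15·(-9) + 8·(-7) − (-72)| / √(225 + 64) = |-119|/17 = 7.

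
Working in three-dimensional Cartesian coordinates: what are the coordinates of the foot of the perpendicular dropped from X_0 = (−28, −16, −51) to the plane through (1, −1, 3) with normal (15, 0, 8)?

The perpendicular from X_0 has direction n = (15, 0, 8): r = (−28, −16, −51) + t(15, 0, 8).
Substitute into the plane: n·(X_0 + tn) = 39 gives -828 + 289t = 39, so t = 3.
Foot = (−28, −16, −51) + 3·(15, 0, 8) = (17, −16, −27).

(17, -16, -27)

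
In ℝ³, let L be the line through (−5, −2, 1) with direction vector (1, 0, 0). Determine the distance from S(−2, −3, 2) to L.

Direction vector d = (1, 0, 0).
AP = (3, −1, 1), and AP × d = (0, 1, 1).
|AP × d|² = 2 and |d|² = 1, so the distance is √2.

√2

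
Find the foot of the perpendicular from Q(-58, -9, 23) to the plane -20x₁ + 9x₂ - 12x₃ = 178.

(-38, -18, 35)

n = (-20, 9, -12), |n|² = 625, and n·Q − 178 = 625.
t = 625/625 = 1, so the foot is Q − t·n = (-58, -9, 23) − 1·(-20, 9, -12) = (-38, -18, 35).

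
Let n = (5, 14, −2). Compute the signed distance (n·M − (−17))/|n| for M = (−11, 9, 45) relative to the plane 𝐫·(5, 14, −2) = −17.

-2/15

n·M − (-17) = -2.
|n| = 15, so the signed distance is -2/15.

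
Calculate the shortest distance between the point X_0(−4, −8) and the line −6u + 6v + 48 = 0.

The normal to the line is n = (−6, 6) with |n| = 6√2.
|n·X_0 − (-48)| = |-24 − (-48)| = 24, so the distance is 24/(6√2) = 2√2.

2√2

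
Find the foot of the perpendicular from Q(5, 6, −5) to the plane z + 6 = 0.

(5, 6, -6)

The perpendicular from Q has direction n = (0, 0, 1): r = (5, 6, −5) + μ(0, 0, 1).
Substitute into the plane: n·(Q + μn) = -6 gives -5 + 1μ = -6, so μ = -1.
Foot = (5, 6, −5) + (-1)·(0, 0, 1) = (5, 6, −6).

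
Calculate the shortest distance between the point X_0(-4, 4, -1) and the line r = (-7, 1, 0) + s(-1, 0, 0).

Direction vector d = (-1, 0, 0).
AP = (3, 3, -1), and AP × d = (0, 1, 3).
|AP × d|² = 10 and |d|² = 1, so the distance is √10.

√10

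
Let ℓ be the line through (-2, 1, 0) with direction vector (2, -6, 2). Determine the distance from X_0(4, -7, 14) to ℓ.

2√30

Direction vector d = (2, -6, 2).
AP = (6, -8, 14); AP·d = 88, |AP|² = 296, |d|² = 44.
distance² = |AP|² − (AP·d)²/|d|² = 296 − 7744/44 = 120, so the distance is 2√30.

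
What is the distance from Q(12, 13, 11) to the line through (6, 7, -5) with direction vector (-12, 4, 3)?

Direction vector d = (-12, 4, 3).
AP = (6, 6, 16); AP·d = 0, |AP|² = 328, |d|² = 169.
distance² = |AP|² − (AP·d)²/|d|² = 328 − 0/169 = 328, so the distance is 2√82.

2√82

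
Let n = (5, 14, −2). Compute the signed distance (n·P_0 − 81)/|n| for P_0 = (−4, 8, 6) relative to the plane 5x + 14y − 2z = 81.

-1/15

n·P_0 − 81 = -1.
|n| = 15, so the signed distance is -1/15.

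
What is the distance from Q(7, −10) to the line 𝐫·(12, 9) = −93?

d = |12·7 + 9·(-10) − (-93)| / √(144 + 81) = |87|/15 = 29/5.

29/5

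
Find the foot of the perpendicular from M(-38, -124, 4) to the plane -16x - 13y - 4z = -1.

(42, -59, 24)

n = (-16, -13, -4), |n|² = 441, and n·M − (-1) = 2205.
t = 2205/441 = 5, so the foot is M − t·n = (-38, -124, 4) − 5·(-16, -13, -4) = (42, -59, 24).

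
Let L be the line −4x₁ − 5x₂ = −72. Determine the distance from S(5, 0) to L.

52√41/41

The normal to the line is n = (−4, −5) with |n| = √41.
|n·S − (-72)| = |-20 − (-72)| = 52, so the distance is 52/√41.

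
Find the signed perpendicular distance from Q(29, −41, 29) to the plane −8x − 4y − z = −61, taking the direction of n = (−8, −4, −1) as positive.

-4

n·Q − (-61) = -36.
|n| = 9, so the signed distance is -36/9 = -4.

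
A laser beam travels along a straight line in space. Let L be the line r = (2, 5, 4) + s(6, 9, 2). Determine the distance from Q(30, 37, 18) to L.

Direction vector d = (6, 9, 2).
AP = (28, 32, 14), and AP × d = (-62, 28, 60).
|AP × d|² = 8228 and |d|² = 121, so the distance is √(8228/121) = √68 = 2√17.

2√17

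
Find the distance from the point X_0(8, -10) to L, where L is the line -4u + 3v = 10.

The normal to the line is n = (-4, 3) with |n| = 5.
|n·X_0 − 10| = |-62 − 10| = 72, so the distance is 72/5.

72/5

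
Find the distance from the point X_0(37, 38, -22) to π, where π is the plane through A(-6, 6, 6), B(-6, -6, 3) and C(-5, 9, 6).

AB = (0, -12, -3) and AC = (1, 3, 0), so a normal is n = AB × AC = (9, -3, 12).
Then n·(37, 38, -22) - 0 = -45.
|n| = √(81 + 9 + 144) = 3√26, so the distance is |-45|/(3√26) = 15/√26.

15√26/26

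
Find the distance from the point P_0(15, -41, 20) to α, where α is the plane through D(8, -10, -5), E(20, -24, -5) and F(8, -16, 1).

13/11

DE = (12, -14, 0) and DF = (0, -6, 6), so a normal is n = DE × DF = (-84, -72, -72).
Then n·(15, -41, 20) - 408 = -156.
|n| = √(7056 + 5184 + 5184) = 132, so the distance is |-156|/132 = 13/11.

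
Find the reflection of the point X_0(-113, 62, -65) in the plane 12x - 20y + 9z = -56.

(7, -138, 25)

n = (12, -20, 9), |n|² = 625, n·X_0 − (-56) = -3125, so t = -3125/625 = -5.
Foot F = X_0 − (-5)·n = (-53, -38, -20); the reflection is 2F − X_0 = (7, -138, 25).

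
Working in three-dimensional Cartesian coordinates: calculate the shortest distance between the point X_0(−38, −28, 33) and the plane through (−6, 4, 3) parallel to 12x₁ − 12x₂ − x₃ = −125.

30/17

Parallel planes share the normal n = (12, −12, −1); since (−6, 4, 3) lies on the plane, its equation is 12x₁ − 12x₂ − x₃ = -123.
n = (12, −12, −1); n·P − (-123) = -30; |n| = 17; distance = 30/17.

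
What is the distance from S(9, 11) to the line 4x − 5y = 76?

95√41/41

d = |4·9 + (-5)·11 − 76| / √(16 + 25) = |-95|/√41 = 95/√41.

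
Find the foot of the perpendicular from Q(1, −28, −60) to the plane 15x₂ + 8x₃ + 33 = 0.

(1, 17, -36)

n = (0, 15, 8), |n|² = 289, and n·Q − (-33) = -867.
t = -867/289 = -3, so the foot is Q − t·n = (1, −28, −60) − (-3)·(0, 15, 8) = (1, 17, −36).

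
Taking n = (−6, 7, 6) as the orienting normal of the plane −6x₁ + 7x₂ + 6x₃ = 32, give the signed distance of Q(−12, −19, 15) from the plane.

-3/11

n·Q − 32 = -3.
|n| = 11, so the signed distance is -3/11.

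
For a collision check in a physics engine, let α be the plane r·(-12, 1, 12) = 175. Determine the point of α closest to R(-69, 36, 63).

(-9, 31, 3)

The perpendicular from R has direction n = (-12, 1, 12): r = (-69, 36, 63) + μ(-12, 1, 12).
Substitute into the plane: n·(R + μn) = 175 gives 1620 + 289μ = 175, so μ = -5.
Foot = (-69, 36, 63) + (-5)·(-12, 1, 12) = (-9, 31, 3).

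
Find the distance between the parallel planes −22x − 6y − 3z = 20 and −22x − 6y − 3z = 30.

Both planes have normal n = (−22, −6, −3), |n| = 23. Any point on the first plane is at distance |30 − 20|/|n| = 10/23 from the second.

10/23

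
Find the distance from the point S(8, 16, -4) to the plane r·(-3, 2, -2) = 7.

Normal vector n = (-3, 2, -2), and n·(8, 16, -4) - 7 = 9.
|n| = √(9 + 4 + 4) = √17, so the distance is |9|/√17 = 9√17/17.

9/√17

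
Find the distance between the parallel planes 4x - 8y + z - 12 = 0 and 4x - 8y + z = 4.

Both planes have normal n = (4, -8, 1), |n| = 9. Any point on the first plane is at distance |4 − 12|/|n| = 8/9 from the second.

8/9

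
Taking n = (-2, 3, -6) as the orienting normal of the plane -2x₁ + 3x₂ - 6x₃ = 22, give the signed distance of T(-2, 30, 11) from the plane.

n·T − 22 = 6.
|n| = 7, so the signed distance is 6/7.

6/7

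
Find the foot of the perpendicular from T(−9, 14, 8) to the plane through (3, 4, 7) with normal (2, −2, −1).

(1, 4, 3)

The perpendicular from T has direction n = (2, −2, −1): r = (−9, 14, 8) + t(2, −2, −1).
Substitute into the plane: n·(T + tn) = -9 gives -54 + 9t = -9, so t = 5.
Foot = (−9, 14, 8) + 5·(2, −2, −1) = (1, 4, 3).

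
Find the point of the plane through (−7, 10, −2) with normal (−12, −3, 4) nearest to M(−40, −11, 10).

n = (−12, −3, 4), |n|² = 169, and n·M − 46 = 507.
t = 507/169 = 3, so the foot is M − t·n = (−40, −11, 10) − 3·(−12, −3, 4) = (−4, −2, −2).

(-4, -2, -2)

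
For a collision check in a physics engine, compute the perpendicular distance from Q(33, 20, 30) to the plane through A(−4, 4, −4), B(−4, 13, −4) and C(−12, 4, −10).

5

AB = (0, 9, 0) and AC = (−8, 0, −6), so a normal is n = AB × AC = (−54, 0, 72).
Then n·(33, 20, 30) − (−72) = 450.
|n| = √(2916 + 0 + 5184) = 90, so the distance is |450|/90 = 5.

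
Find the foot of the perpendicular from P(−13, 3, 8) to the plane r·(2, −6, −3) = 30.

(-9, -9, 2)

The perpendicular from P has direction n = (2, −6, −3): r = (−13, 3, 8) + t(2, −6, −3).
Substitute into the plane: n·(P + tn) = 30 gives -68 + 49t = 30, so t = 2.
Foot = (−13, 3, 8) + 2·(2, −6, −3) = (−9, −9, 2).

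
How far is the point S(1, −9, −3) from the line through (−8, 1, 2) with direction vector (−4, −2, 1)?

√185

Direction vector d = (−4, −2, 1).
AP = (9, −10, −5); AP·d = -21, |AP|² = 206, |d|² = 21.
distance² = |AP|² − (AP·d)²/|d|² = 206 − 441/21 = 185, so the distance is √185.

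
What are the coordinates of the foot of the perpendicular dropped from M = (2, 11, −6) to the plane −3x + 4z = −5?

The perpendicular from M has direction n = (−3, 0, 4): r = (2, 11, −6) + λ(−3, 0, 4).
Substitute into the plane: n·(M + λn) = -5 gives -30 + 25λ = -5, so λ = 1.
Foot = (2, 11, −6) + 1·(−3, 0, 4) = (−1, 11, −2).

(-1, 11, -2)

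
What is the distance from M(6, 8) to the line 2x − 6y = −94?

The normal to the line is n = (2, −6) with |n| = 2√10.
|n·M − (-94)| = |-36 − (-94)| = 58, so the distance is 58/(2√10) = 29√10/10.

29/√10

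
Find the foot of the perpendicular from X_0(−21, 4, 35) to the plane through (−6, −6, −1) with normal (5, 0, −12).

n = (5, 0, −12), |n|² = 169, and n·X_0 − (-18) = -507.
t = -507/169 = -3, so the foot is X_0 − t·n = (−21, 4, 35) − (-3)·(5, 0, −12) = (−6, 4, −1).

(-6, 4, -1)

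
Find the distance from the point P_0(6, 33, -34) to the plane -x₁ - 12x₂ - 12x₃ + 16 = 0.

d = |(-1)·6 + (-12)·33 + (-12)·(-34) − (-16)| / √(1 + 144 + 144) = |22| / 17 = 22/17.

22/17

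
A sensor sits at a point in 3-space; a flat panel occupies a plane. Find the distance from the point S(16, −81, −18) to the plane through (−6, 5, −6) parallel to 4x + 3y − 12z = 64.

2

Parallel planes share the normal n = (4, 3, −12); since (−6, 5, −6) lies on the plane, its equation is 4x + 3y − 12z = 63.
Then n·(16, −81, −18) − 63 = −26.
|n| = √(16 + 9 + 144) = 13, so the distance is |-26|/13 = 2.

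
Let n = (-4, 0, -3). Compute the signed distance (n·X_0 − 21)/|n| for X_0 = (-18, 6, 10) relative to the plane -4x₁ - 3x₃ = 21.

21/5

n·X_0 − 21 = 21.
|n| = 5, so the signed distance is 21/5.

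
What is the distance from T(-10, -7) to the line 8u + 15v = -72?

d = |8·(-10) + 15·(-7) − (-72)| / √(64 + 225) = |-113|/17 = 113/17.

113/17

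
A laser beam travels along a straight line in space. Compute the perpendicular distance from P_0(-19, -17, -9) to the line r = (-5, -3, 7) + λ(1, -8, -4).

Direction vector d = (1, -8, -4).
AP = (-14, -14, -16); AP·d = 162, |AP|² = 648, |d|² = 81.
distance² = |AP|² − (AP·d)²/|d|² = 648 − 26244/81 = 324, so the distance is 18.

18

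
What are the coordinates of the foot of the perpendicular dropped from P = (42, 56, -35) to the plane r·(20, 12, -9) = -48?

(-18, 20, -8)

n = (20, 12, -9), |n|² = 625, and n·P − (-48) = 1875.
t = 1875/625 = 3, so the foot is P − t·n = (42, 56, -35) − 3·(20, 12, -9) = (-18, 20, -8).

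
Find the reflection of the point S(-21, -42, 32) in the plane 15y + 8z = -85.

With n = (0, 15, 8), the signed offset is (n·S − (-85))/|n|² = -289/289 = -1.
S' = S − 2t·n = (-21, -42, 32) − (-2)·(0, 15, 8) = (-21, -12, 48).

(-21, -12, 48)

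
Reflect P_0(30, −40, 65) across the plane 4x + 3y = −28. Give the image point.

(526/25, -1168/25, 65)

With n = (4, 3, 0), the signed offset is (n·P_0 − (-28))/|n|² = 28/25.
P_0' = P_0 − 2t·n = (30, −40, 65) − (56/25)·(4, 3, 0) = (526/25, −1168/25, 65).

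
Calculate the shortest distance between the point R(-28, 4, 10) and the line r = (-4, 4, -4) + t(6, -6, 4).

6√19

Direction vector d = (6, -6, 4).
AP = (-24, 0, 14); AP·d = -88, |AP|² = 772, |d|² = 88.
distance² = |AP|² − (AP·d)²/|d|² = 772 − 7744/88 = 684, so the distance is 6√19.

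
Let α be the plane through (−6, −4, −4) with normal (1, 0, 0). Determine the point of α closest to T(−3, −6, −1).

n = (1, 0, 0), |n|² = 1, and n·T − (-6) = 3.
t = 3/1 = 3, so the foot is T − t·n = (−3, −6, −1) − 3·(1, 0, 0) = (−6, −6, −1).

(-6, -6, -1)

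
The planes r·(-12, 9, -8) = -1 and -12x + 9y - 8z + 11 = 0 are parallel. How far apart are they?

10/17

With common normal n = (-12, 9, -8) (|n| = 17), the distance is |(-1) − (-11)|/|n| = 10/17.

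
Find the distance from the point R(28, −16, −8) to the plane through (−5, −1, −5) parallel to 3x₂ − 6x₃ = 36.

9/√5

Parallel planes share the normal n = (0, 3, −6); since (−5, −1, −5) lies on the plane, its equation is 3x₂ − 6x₃ = 27.
n = (0, 3, −6); n·P − 27 = -27; |n| = 3√5; distance = 27/(3√5) = 9/√5.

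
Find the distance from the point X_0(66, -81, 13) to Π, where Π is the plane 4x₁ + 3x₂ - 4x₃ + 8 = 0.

23/√41

Normal vector n = (4, 3, -4), and n·(66, -81, 13) - (-8) = -23.
|n| = √(16 + 9 + 16) = √41, so the distance is |-23|/√41 = 23√41/41.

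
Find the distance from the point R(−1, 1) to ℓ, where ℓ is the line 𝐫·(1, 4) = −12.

The normal to the line is n = (1, 4) with |n| = √17.
|n·R − (-12)| = |3 − (-12)| = 15, so the distance is 15/√17.

15/√17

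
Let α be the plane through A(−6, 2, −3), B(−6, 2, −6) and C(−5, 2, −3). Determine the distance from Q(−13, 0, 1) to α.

AB = (0, 0, −3) and AC = (1, 0, 0), so a normal is n = AB × AC = (0, −3, 0).
Then n·(−13, 0, 1) − (−6) = 6.
|n| = √(0 + 9 + 0) = 3, so the distance is |6|/3 = 2.

2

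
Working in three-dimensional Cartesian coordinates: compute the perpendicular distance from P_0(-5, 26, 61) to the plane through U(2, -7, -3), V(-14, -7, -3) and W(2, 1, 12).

UV = (-16, 0, 0) and UW = (0, 8, 15), so a normal is n = UV × UW = (0, 240, -128).
n = (0, 240, -128); n·P − (-1296) = -272; |n| = 272; distance = 272/272 = 1.

1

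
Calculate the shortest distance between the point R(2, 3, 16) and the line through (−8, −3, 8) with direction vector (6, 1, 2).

6

Direction vector d = (6, 1, 2).
AP = (10, 6, 8); AP·d = 82, |AP|² = 200, |d|² = 41.
distance² = |AP|² − (AP·d)²/|d|² = 200 − 6724/41 = 36, so the distance is 6.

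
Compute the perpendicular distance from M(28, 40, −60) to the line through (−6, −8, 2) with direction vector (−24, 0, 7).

2√1201

Direction vector d = (−24, 0, 7).
AP = (34, 48, −62); AP·d = -1250, |AP|² = 7304, |d|² = 625.
distance² = |AP|² − (AP·d)²/|d|² = 7304 − 1562500/625 = 4804, so the distance is 2√1201.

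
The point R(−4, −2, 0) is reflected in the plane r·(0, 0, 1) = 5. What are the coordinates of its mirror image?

(-4, -2, 10)

With n = (0, 0, 1), the signed offset is (n·R − 5)/|n|² = -5/1 = -5.
R' = R − 2t·n = (−4, −2, 0) − (-10)·(0, 0, 1) = (−4, −2, 10).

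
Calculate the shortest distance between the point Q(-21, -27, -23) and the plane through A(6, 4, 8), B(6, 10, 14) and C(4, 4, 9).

AB = (0, 6, 6) and AC = (-2, 0, 1), so a normal is n = AB × AC = (6, -12, 12).
n = (6, -12, 12); n·P − 84 = -162; |n| = 18; distance = 162/18 = 9.

9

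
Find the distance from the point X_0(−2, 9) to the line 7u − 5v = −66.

7/√74

d = |7·(-2) + (-5)·9 − (-66)| / √(49 + 25) = |7|/√74 = 7/√74.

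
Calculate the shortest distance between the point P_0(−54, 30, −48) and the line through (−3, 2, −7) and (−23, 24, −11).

√1466

A direction vector is d = (−20, 22, −4).
AP = (−51, 28, −41); AP·d = 1800, |AP|² = 5066, |d|² = 900.
distance² = |AP|² − (AP·d)²/|d|² = 5066 − 3240000/900 = 1466, so the distance is √1466.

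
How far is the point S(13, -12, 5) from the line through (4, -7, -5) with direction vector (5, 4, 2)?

√161

Direction vector d = (5, 4, 2).
AP = (9, -5, 10); AP·d = 45, |AP|² = 206, |d|² = 45.
distance² = |AP|² − (AP·d)²/|d|² = 206 − 2025/45 = 161, so the distance is √161.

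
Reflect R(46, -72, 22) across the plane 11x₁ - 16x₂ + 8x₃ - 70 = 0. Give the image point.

n = (11, -16, 8), |n|² = 441, n·R − 70 = 1764, so t = 1764/441 = 4.
Foot F = R − 4·n = (2, -8, -10); the reflection is 2F − R = (-42, 56, -42).

(-42, 56, -42)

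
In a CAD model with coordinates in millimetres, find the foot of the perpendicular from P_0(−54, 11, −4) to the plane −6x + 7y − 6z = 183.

(-42, -3, 8)

The perpendicular from P_0 has direction n = (−6, 7, −6): r = (−54, 11, −4) + t(−6, 7, −6).
Substitute into the plane: n·(P_0 + tn) = 183 gives 425 + 121t = 183, so t = -2.
Foot = (−54, 11, −4) + (-2)·(−6, 7, −6) = (−42, −3, 8).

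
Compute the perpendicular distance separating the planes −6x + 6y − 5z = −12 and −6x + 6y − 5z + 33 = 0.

Both planes have normal n = (−6, 6, −5), |n| = √97. Any point on the first plane is at distance |(-33) − (-12)|/|n| = 21/√97 = 21√97/97 from the second.

21/√97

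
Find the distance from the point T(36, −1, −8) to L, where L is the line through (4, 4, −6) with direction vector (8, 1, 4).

Direction vector d = (8, 1, 4).
AP = (32, −5, −2); AP·d = 243, |AP|² = 1053, |d|² = 81.
distance² = |AP|² − (AP·d)²/|d|² = 1053 − 59049/81 = 324, so the distance is 18.

18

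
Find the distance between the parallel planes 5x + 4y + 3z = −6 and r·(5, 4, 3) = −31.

5√2/2

With common normal n = (5, 4, 3) (|n| = 5√2), the distance is |(-6) − (-31)|/|n| = 25/(5√2) = 5√2/2.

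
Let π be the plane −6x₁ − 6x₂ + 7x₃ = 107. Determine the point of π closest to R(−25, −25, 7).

(-13, -13, -7)

n = (−6, −6, 7), |n|² = 121, and n·R − 107 = 242.
t = 242/121 = 2, so the foot is R − t·n = (−25, −25, 7) − 2·(−6, −6, 7) = (−13, −13, −7).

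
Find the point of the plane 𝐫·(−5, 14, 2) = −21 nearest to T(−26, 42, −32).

The perpendicular from T has direction n = (−5, 14, 2): r = (−26, 42, −32) + λ(−5, 14, 2).
Substitute into the plane: n·(T + λn) = -21 gives 654 + 225λ = -21, so λ = -3.
Foot = (−26, 42, −32) + (-3)·(−5, 14, 2) = (−11, 0, −38).

(-11, 0, -38)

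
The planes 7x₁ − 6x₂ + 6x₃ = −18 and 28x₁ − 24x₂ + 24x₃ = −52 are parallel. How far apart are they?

5/11

Divide the second equation by 4 to match normals: 7x₁ − 6x₂ + 6x₃ = -13.
With common normal n = (7, −6, 6) (|n| = 11), the distance is |(-18) − (-13)|/|n| = 5/11.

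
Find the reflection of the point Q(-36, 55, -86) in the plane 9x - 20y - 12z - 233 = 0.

With n = (9, -20, -12), the signed offset is (n·Q − 233)/|n|² = -625/625 = -1.
Q' = Q − 2t·n = (-36, 55, -86) − (-2)·(9, -20, -12) = (-18, 15, -110).

(-18, 15, -110)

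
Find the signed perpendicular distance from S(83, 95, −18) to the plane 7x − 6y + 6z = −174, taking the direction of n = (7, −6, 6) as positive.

7

n·S − (-174) = 77.
|n| = 11, so the signed distance is 77/11 = 7.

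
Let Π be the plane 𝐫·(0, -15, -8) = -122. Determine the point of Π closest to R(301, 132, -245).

(301, 2334/17, -4117/17)

The perpendicular from R has direction n = (0, -15, -8): r = (301, 132, -245) + λ(0, -15, -8).
Substitute into the plane: n·(R + λn) = -122 gives -20 + 289λ = -122, so λ = -6/17.
Foot = (301, 132, -245) + (-6/17)·(0, -15, -8) = (301, 2334/17, -4117/17).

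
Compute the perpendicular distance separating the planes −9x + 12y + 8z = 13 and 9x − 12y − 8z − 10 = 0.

23/17

Divide the second equation by -1 to match normals: −9x + 12y + 8z = -10.
With common normal n = (−9, 12, 8) (|n| = 17), the distance is |13 − (-10)|/|n| = 23/17.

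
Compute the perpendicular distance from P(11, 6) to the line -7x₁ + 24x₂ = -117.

184/25

The normal to the line is n = (-7, 24) with |n| = 25.
|n·P − (-117)| = |67 − (-117)| = 184, so the distance is 184/25.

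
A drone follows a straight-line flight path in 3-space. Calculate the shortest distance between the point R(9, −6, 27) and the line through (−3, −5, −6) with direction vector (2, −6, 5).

Direction vector d = (2, −6, 5).
AP = (12, −1, 33); AP·d = 195, |AP|² = 1234, |d|² = 65.
distance² = |AP|² − (AP·d)²/|d|² = 1234 − 38025/65 = 649, so the distance is √649.

√649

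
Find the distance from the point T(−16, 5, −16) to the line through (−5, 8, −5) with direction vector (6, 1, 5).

√3

Direction vector d = (6, 1, 5).
AP = (−11, −3, −11); AP·d = -124, |AP|² = 251, |d|² = 62.
distance² = |AP|² − (AP·d)²/|d|² = 251 − 15376/62 = 3, so the distance is √3.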